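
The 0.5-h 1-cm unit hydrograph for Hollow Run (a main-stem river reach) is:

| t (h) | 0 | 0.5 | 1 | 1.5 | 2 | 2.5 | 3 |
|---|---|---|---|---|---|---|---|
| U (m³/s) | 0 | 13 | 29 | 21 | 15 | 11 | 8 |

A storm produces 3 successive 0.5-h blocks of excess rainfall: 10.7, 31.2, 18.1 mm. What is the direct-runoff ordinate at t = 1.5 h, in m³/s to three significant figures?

By discrete convolution, Q_j = Σ (P_i / 10 mm) · U_{j−i}.
At t = 1.5 h (j=3): Q = (10.7/10)·21 + (31.2/10)·29 + (18.1/10)·13 = 136 m³/s.

Q ≈ 136 m³/s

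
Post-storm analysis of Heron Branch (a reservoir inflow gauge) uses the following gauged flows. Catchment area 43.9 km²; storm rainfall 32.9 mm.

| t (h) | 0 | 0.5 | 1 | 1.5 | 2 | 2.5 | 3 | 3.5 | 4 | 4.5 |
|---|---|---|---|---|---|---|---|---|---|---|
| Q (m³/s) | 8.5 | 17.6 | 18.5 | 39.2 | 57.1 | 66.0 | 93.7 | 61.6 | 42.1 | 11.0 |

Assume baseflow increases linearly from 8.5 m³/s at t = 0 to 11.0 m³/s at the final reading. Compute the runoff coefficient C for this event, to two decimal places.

C ≈ 0.40

ΣQ_DR = 317.8 m³/s; V = ΣQ_DR·Δt = 5.720 × 10^5 m³.
Runoff depth d = V / A = 13.03 mm.
C = d / P = 13.03 / 32.9 = 0.40.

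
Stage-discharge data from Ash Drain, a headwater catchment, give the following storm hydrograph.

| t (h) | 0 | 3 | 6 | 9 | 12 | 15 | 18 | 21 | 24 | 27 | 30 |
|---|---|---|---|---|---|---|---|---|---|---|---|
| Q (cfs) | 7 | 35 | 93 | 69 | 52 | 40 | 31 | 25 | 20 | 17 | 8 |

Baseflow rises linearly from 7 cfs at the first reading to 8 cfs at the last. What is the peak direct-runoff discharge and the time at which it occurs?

Subtracting baseflow gives direct-runoff ordinates: 0.00, 27.90, 85.80, 61.70, 44.60, 32.50, 23.40, 17.30, 12.20, 9.10, 0.00 cfs.
The maximum is 85.80 cfs, occurring at the reading for t = 6 h.

Q_p = 85.80 cfs at t = 6 h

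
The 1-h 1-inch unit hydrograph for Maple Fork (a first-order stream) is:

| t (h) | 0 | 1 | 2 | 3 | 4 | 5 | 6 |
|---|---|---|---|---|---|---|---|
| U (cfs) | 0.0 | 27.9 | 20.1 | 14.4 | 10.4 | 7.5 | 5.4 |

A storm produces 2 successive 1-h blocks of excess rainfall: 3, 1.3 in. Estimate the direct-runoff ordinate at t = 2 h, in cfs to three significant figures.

Q ≈ 96.6 cfs

By discrete convolution, Q_j = Σ (P_i / 1 in) · U_{j−i}.
At t = 2 h (j=2): Q = (3/1)·20.1 + (1.3/1)·27.9 = 96.6 cfs.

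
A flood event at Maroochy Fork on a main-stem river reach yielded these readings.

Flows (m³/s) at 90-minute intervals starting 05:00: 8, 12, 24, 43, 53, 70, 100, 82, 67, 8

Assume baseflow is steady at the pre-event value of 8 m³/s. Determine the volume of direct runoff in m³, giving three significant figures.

Direct-runoff ordinates (Q − Q_b): 0.0, 4.0, 16.0, 35.0, 45.0, 62.0, 92.0, 74.0, 59.0, 0.0 m³/s.
ΣQ_DR = 387.0 m³/s.
With Δt = 1.5 h = 5400 s, V = ΣQ_DR · Δt = 387.0 × 5400 = 2.09 × 10^6 m³.

V ≈ 2.09 × 10^6 m³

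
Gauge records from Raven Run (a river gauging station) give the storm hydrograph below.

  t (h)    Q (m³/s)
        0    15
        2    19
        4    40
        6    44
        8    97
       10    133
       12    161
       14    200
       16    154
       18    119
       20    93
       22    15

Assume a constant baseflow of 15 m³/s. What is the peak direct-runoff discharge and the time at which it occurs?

Subtracting baseflow gives direct-runoff ordinates: 0.0, 4.0, 25.0, 29.0, 82.0, 118.0, 146.0, 185.0, 139.0, 104.0, 78.0, 0.0 m³/s.
The maximum is 185.0 m³/s, occurring at the reading for t = 14 h.

Q_p = 185.0 m³/s at t = 14 h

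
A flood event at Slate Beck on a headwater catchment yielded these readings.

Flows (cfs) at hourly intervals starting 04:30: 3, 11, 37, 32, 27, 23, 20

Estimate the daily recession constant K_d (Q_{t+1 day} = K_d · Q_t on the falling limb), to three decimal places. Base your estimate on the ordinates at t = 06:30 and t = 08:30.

K_d ≈ 0.023

Between t = 06:30 and t = 08:30 the flow falls from 37 to 27 cfs over 2×1 h = 2 h.
Per-interval ratio K = (27/37)^(1/2) = 0.8542; K_d = K^(24/1) = 0.023.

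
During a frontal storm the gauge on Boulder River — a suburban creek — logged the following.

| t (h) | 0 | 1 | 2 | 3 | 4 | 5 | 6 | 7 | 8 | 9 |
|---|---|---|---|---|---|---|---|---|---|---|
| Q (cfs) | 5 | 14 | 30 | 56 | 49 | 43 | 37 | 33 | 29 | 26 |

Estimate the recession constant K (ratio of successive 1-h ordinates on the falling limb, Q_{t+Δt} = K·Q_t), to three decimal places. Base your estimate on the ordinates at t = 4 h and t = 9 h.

K ≈ 0.881

Using the recession-limb readings at t = 4 h and t = 9 h: Q falls from 49 to 26 cfs over 5 intervals.
K = (Q₂/Q₁)^(1/5) = (26/49)^(1/5) = 0.881.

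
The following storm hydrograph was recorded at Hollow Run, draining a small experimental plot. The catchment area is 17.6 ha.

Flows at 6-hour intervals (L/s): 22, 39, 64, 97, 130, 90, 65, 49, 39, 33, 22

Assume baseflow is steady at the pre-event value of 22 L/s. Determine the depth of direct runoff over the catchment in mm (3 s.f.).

Direct runoff: 0.0, 17.0, 42.0, 75.0, 108.0, 68.0, 43.0, 27.0, 17.0, 11.0, 0.0 L/s; ΣQ_DR = 408.0 L/s.
V = ΣQ_DR · Δt = 408.0 × 21600 s = 8.813 × 10^6 L.
Over A = 17.6 ha, depth = V / A = 50.1 mm.

d ≈ 50.1 mm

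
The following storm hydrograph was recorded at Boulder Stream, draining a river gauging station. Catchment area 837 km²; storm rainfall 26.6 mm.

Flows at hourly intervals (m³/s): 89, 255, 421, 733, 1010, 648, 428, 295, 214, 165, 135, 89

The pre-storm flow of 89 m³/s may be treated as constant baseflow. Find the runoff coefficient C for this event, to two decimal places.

C ≈ 0.55

ΣQ_DR = 3414 m³/s; V = ΣQ_DR·Δt = 1.229 × 10^7 m³.
Runoff depth d = V / A = 14.68 mm.
C = d / P = 14.68 / 26.6 = 0.55.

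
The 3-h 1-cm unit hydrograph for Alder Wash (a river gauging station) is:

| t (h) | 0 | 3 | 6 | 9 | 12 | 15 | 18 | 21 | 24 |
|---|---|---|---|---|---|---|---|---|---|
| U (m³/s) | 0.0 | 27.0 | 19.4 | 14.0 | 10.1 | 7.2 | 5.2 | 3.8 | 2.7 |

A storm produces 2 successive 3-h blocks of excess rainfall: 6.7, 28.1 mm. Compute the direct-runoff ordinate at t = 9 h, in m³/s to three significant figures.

By discrete convolution, Q_j = Σ (P_i / 10 mm) · U_{j−i}.
At t = 9 h (j=3): Q = (6.7/10)·14.0 + (28.1/10)·19.4 = 63.9 m³/s.

Q ≈ 63.9 m³/s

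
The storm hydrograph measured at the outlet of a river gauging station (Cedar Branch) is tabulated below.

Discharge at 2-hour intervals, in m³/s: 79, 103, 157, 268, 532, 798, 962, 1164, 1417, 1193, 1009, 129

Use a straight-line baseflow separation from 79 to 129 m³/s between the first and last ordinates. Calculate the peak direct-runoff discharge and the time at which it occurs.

Q_p = 1301.64 m³/s at t = 16 h

Subtracting baseflow gives direct-runoff ordinates: 0.00, 19.45, 68.91, 175.36, 434.82, 696.27, 855.73, 1053.18, 1301.64, 1073.09, 884.55, 0.00 m³/s.
The maximum is 1301.64 m³/s, occurring at the reading for t = 16 h.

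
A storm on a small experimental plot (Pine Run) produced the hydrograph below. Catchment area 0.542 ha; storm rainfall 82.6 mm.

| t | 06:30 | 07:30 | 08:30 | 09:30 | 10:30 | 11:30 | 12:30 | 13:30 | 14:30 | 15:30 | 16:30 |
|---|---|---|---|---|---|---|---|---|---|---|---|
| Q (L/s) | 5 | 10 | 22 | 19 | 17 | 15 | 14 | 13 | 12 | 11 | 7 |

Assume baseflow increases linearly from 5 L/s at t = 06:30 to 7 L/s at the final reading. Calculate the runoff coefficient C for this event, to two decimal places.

C ≈ 0.64

ΣQ_DR = 79.00 L/s; V = ΣQ_DR·Δt = 2.844 × 10^5 L.
Runoff depth d = V / A = 52.47 mm.
C = d / P = 52.47 / 82.6 = 0.64.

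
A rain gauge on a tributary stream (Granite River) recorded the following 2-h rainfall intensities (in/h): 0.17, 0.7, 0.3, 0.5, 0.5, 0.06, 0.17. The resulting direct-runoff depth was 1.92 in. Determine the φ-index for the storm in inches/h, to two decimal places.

φ ≈ 0.26 in/h

Only the 4 blocks with intensity above φ contribute runoff: 0.7, 0.3, 0.5, 0.5 in/h.
Σ(I−φ)·Δt = d  ⇒  (0.7+0.3+0.5+0.5 − 4φ)·2 = 1.92
φ = (2.000 − 1.92/2) / 4 = 0.26 in/h.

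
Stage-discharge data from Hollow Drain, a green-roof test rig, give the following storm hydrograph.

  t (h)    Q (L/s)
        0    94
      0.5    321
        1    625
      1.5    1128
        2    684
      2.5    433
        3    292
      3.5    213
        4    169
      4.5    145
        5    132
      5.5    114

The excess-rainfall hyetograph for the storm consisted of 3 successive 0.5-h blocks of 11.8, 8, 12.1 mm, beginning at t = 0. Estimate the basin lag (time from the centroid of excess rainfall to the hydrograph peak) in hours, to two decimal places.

t_L ≈ 0.75 h

Centroid of excess rainfall: t_c = Σ P_i·t̄_i / ΣP_i = 0.7547 h (block centres at 0.25, 0.75, 1.25 h).
Hydrograph peak occurs at t = 1.5 h, so basin lag t_L = 1.5 − 0.7547 = 0.75 h.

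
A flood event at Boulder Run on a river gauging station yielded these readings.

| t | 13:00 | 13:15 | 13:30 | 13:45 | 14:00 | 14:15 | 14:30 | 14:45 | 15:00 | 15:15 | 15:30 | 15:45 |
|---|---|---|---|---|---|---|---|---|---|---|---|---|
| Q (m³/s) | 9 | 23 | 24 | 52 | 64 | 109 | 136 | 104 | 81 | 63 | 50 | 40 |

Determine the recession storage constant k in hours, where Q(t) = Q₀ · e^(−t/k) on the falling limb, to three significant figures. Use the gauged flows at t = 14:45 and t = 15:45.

On the falling limb, Q drops from 104 to 40 m³/s between t = 14:45 and t = 15:45 (Δt = 1 h).
k = −Δt / ln(Q₂/Q₁) = −1 / ln(40/104) = 1.05 h.

k ≈ 1.05 h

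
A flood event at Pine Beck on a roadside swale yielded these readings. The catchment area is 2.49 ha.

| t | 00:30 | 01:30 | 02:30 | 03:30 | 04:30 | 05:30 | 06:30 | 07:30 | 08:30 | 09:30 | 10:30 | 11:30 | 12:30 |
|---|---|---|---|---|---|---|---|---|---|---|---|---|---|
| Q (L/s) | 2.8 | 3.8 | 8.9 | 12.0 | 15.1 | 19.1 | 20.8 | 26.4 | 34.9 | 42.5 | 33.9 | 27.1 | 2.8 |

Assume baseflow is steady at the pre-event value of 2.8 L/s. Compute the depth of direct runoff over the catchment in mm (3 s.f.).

d ≈ 30.9 mm

Direct runoff: 0.0, 1.0, 6.1, 9.2, 12.3, 16.3, 18.0, 23.6, 32.1, 39.7, 31.1, 24.3, 0.0 L/s; ΣQ_DR = 213.7 L/s.
V = ΣQ_DR · Δt = 213.7 × 3600 s = 7.693 × 10^5 L.
Over A = 2.49 ha, depth = V / A = 30.9 mm.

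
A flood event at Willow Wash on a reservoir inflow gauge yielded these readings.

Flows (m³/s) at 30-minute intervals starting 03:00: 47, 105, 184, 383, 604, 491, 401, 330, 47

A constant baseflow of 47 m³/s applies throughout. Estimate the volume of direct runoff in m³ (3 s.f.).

Direct-runoff ordinates (Q − Q_b): 0.0, 58.0, 137.0, 336.0, 557.0, 444.0, 354.0, 283.0, 0.0 m³/s.
ΣQ_DR = 2169 m³/s.
With Δt = 0.5 h = 1800 s, V = ΣQ_DR · Δt = 2169 × 1800 = 3.90 × 10^6 m³.

V ≈ 3.90 × 10^6 m³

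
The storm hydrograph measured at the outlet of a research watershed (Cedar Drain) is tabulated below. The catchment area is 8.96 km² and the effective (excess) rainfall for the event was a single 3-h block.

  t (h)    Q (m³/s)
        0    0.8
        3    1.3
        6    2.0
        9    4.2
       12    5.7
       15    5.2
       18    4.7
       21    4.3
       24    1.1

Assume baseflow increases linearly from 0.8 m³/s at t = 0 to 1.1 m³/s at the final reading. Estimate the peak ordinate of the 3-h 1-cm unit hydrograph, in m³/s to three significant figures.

Direct runoff: 0.00, 0.46, 1.12, 3.29, 4.75, 4.21, 3.67, 3.24, 0.00 m³/s; ΣQ_DR = 20.75 m³/s, peak = 4.75 m³/s.
Runoff depth d = ΣQ_DR·Δt / A = 20.75 × 10800 / (8.96 km²) = 25.01 mm.
The 1-cm UH is the DRH scaled by (10 mm)/d, so U_p = 4.75 × 10/25.01 = 1.90 m³/s.

U_p ≈ 1.90 m³/s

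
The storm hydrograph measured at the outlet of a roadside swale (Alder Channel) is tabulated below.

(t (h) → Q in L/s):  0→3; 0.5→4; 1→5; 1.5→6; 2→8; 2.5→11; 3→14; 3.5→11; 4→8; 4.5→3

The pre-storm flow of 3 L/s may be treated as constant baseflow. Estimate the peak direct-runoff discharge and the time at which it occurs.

Q_p = 11.0 L/s at t = 3 h

Subtracting baseflow gives direct-runoff ordinates: 0.0, 1.0, 2.0, 3.0, 5.0, 8.0, 11.0, 8.0, 5.0, 0.0 L/s.
The maximum is 11.0 L/s, occurring at the reading for t = 3 h.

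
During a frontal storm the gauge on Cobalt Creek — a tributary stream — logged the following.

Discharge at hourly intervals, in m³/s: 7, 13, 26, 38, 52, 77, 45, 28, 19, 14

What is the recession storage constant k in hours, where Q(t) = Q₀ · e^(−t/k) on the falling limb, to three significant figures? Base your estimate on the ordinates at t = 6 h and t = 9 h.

On the falling limb, Q drops from 45 to 14 m³/s between t = 6 h and t = 9 h (Δt = 3 h).
k = −Δt / ln(Q₂/Q₁) = −3 / ln(14/45) = 2.57 h.

k ≈ 2.57 h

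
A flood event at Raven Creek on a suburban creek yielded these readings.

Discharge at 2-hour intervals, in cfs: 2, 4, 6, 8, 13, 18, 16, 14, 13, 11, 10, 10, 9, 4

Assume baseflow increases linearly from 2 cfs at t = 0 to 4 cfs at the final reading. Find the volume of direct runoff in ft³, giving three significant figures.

V ≈ 6.91 × 10^5 ft³

Direct-runoff ordinates (Q − Q_b): 0.00, 1.85, 3.69, 5.54, 10.38, 15.23, 13.08, 10.92, 9.77, 7.62, 6.46, 6.31, 5.15, 0.00 cfs.
ΣQ_DR = 96.00 cfs.
With Δt = 2 h = 7200 s, V = ΣQ_DR · Δt = 96.00 × 7200 = 6.91 × 10^5 ft³.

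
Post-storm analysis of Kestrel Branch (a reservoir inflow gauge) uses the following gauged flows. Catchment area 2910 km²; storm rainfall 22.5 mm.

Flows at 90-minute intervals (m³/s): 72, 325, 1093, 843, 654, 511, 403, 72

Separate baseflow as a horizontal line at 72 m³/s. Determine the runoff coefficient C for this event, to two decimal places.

C ≈ 0.28

ΣQ_DR = 3397 m³/s; V = ΣQ_DR·Δt = 1.834 × 10^7 m³.
Runoff depth d = V / A = 6.304 mm.
C = d / P = 6.304 / 22.5 = 0.28.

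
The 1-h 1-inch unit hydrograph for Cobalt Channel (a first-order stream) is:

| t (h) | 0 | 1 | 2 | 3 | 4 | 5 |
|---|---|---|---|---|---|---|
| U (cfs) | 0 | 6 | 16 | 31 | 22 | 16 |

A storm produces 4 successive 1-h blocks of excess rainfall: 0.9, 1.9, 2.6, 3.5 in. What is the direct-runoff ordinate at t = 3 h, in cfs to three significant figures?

Q ≈ 73.9 cfs

By discrete convolution, Q_j = Σ (P_i / 1 in) · U_{j−i}.
At t = 3 h (j=3): Q = (0.9/1)·31 + (1.9/1)·16 + (2.6/1)·6 + (3.5/1)·0 = 73.9 cfs.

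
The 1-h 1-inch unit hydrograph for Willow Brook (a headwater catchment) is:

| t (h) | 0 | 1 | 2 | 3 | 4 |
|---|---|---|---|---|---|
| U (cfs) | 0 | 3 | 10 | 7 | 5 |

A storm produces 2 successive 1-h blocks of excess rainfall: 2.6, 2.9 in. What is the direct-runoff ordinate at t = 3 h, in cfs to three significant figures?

By discrete convolution, Q_j = Σ (P_i / 1 in) · U_{j−i}.
At t = 3 h (j=3): Q = (2.6/1)·7 + (2.9/1)·10 = 47.2 cfs.

Q ≈ 47.2 cfs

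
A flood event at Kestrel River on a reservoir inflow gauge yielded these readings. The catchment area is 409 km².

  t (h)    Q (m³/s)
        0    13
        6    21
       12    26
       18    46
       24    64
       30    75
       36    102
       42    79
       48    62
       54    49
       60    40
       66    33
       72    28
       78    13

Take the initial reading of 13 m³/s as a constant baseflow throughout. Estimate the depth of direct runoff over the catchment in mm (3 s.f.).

d ≈ 24.8 mm

Direct runoff: 0.0, 8.0, 13.0, 33.0, 51.0, 62.0, 89.0, 66.0, 49.0, 36.0, 27.0, 20.0, 15.0, 0.0 m³/s; ΣQ_DR = 469.0 m³/s.
V = ΣQ_DR · Δt = 469.0 × 21600 s = 1.013 × 10^7 m³.
Over A = 409 km², depth = V / A = 24.8 mm.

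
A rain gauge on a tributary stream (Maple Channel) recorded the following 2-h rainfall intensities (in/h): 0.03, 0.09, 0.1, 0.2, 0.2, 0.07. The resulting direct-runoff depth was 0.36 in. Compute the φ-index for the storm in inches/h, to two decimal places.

Only the 2 blocks with intensity above φ contribute runoff: 0.2, 0.2 in/h.
Σ(I−φ)·Δt = d  ⇒  (0.2+0.2 − 2φ)·2 = 0.36
φ = (0.4000 − 0.36/2) / 2 = 0.11 in/h.

φ ≈ 0.11 in/h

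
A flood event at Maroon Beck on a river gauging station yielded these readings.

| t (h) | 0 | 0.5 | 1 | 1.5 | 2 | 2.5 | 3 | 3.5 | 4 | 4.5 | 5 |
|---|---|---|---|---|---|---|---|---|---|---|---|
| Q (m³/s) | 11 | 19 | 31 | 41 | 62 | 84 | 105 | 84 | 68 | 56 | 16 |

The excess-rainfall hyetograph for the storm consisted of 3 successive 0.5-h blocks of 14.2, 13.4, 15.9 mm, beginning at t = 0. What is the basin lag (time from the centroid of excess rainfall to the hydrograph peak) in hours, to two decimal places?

t_L ≈ 2.23 h

Centroid of excess rainfall: t_c = Σ P_i·t̄_i / ΣP_i = 0.7695 h (block centres at 0.25, 0.75, 1.25 h).
Hydrograph peak occurs at t = 3 h, so basin lag t_L = 3 − 0.7695 = 2.23 h.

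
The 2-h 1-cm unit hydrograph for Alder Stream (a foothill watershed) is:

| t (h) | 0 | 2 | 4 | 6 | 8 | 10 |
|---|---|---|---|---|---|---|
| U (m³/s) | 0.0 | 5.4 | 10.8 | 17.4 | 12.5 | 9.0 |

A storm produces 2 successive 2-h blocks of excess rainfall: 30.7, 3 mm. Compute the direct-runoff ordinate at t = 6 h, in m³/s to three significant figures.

Q ≈ 56.7 m³/s

By discrete convolution, Q_j = Σ (P_i / 10 mm) · U_{j−i}.
At t = 6 h (j=3): Q = (30.7/10)·17.4 + (3/10)·10.8 = 56.7 m³/s.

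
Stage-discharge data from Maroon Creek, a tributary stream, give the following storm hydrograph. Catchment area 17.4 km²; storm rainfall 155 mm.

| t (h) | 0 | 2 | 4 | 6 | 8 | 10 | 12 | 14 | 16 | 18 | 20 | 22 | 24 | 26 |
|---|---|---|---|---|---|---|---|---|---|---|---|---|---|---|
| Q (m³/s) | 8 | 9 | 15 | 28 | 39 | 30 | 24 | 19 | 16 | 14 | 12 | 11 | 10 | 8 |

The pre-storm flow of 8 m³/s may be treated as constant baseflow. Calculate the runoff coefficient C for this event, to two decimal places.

C ≈ 0.35

ΣQ_DR = 131.0 m³/s; V = ΣQ_DR·Δt = 9.432 × 10^5 m³.
Runoff depth d = V / A = 54.21 mm.
C = d / P = 54.21 / 155 = 0.35.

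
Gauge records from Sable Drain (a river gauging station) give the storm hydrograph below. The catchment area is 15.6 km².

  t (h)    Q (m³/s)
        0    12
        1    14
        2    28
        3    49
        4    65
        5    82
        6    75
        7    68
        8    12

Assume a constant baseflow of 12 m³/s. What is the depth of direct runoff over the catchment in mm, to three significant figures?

Direct runoff: 0.0, 2.0, 16.0, 37.0, 53.0, 70.0, 63.0, 56.0, 0.0 m³/s; ΣQ_DR = 297.0 m³/s.
V = ΣQ_DR · Δt = 297.0 × 3600 s = 1.069 × 10^6 m³.
Over A = 15.6 km², depth = V / A = 68.5 mm.

d ≈ 68.5 mm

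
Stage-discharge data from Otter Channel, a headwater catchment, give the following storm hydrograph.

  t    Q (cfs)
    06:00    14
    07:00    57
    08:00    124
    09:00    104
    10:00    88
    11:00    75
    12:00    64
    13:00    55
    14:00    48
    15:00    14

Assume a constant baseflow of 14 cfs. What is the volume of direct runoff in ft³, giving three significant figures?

Direct-runoff ordinates (Q − Q_b): 0.0, 43.0, 110.0, 90.0, 74.0, 61.0, 50.0, 41.0, 34.0, 0.0 cfs.
ΣQ_DR = 503.0 cfs.
With Δt = 1 h = 3600 s, V = ΣQ_DR · Δt = 503.0 × 3600 = 1.81 × 10^6 ft³.

V ≈ 1.81 × 10^6 ft³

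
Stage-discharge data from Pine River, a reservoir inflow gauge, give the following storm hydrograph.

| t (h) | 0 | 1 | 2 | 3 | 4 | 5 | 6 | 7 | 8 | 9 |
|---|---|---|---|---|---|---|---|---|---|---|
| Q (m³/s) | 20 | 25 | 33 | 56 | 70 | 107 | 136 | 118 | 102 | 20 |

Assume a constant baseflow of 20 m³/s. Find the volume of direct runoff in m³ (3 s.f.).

Direct-runoff ordinates (Q − Q_b): 0.0, 5.0, 13.0, 36.0, 50.0, 87.0, 116.0, 98.0, 82.0, 0.0 m³/s.
ΣQ_DR = 487.0 m³/s.
With Δt = 1 h = 3600 s, V = ΣQ_DR · Δt = 487.0 × 3600 = 1.75 × 10^6 m³.

V ≈ 1.75 × 10^6 m³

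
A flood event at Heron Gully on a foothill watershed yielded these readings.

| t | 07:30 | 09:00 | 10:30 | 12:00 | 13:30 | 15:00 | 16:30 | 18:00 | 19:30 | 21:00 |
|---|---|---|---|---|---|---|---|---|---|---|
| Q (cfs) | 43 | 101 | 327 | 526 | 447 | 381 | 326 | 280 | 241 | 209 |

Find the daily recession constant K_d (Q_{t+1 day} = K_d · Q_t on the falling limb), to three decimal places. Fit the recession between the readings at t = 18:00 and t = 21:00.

K_d ≈ 0.096

Between t = 18:00 and t = 21:00 the flow falls from 280 to 209 cfs over 2×1.5 h = 3 h.
Per-interval ratio K = (209/280)^(1/2) = 0.8640; K_d = K^(24/1.5) = 0.096.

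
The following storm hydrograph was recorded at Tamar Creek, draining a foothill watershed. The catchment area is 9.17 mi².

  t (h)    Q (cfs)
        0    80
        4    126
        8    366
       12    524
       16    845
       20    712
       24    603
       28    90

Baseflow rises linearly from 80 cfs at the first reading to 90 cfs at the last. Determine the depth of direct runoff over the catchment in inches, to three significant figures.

Direct runoff: 0.00, 44.57, 283.14, 439.71, 759.29, 624.86, 514.43, 0.00 cfs; ΣQ_DR = 2666 cfs.
V = ΣQ_DR · Δt = 2666 × 14400 s = 3.839 × 10^7 ft³.
Over A = 9.17 mi², depth = V / A = 1.80 in.

d ≈ 1.80 in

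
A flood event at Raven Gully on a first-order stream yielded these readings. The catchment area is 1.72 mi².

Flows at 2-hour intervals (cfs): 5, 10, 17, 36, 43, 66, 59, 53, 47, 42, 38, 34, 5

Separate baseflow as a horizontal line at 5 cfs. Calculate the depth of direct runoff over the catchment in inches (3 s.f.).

d ≈ 0.703 in

Direct runoff: 0.0, 5.0, 12.0, 31.0, 38.0, 61.0, 54.0, 48.0, 42.0, 37.0, 33.0, 29.0, 0.0 cfs; ΣQ_DR = 390.0 cfs.
V = ΣQ_DR · Δt = 390.0 × 7200 s = 2.808 × 10^6 ft³.
Over A = 1.72 mi², depth = V / A = 0.703 in.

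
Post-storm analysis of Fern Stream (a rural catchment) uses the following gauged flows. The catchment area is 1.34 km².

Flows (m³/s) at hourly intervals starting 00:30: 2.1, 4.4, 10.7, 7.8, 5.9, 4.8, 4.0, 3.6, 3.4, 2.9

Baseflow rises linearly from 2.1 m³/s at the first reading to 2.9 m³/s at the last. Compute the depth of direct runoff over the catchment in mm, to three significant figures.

Direct runoff: 0.00, 2.21, 8.42, 5.43, 3.44, 2.26, 1.37, 0.88, 0.59, 0.00 m³/s; ΣQ_DR = 24.60 m³/s.
V = ΣQ_DR · Δt = 24.60 × 3600 s = 88560 m³.
Over A = 1.34 km², depth = V / A = 66.1 mm.

d ≈ 66.1 mm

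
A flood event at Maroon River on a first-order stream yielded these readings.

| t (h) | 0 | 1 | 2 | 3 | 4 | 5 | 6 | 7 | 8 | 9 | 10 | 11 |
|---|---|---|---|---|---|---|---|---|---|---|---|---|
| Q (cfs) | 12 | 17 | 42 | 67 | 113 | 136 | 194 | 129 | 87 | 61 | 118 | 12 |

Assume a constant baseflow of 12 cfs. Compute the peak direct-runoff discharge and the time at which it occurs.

Subtracting baseflow gives direct-runoff ordinates: 0.0, 5.0, 30.0, 55.0, 101.0, 124.0, 182.0, 117.0, 75.0, 49.0, 106.0, 0.0 cfs.
The maximum is 182.0 cfs, occurring at the reading for t = 6 h.

Q_p = 182.0 cfs at t = 6 h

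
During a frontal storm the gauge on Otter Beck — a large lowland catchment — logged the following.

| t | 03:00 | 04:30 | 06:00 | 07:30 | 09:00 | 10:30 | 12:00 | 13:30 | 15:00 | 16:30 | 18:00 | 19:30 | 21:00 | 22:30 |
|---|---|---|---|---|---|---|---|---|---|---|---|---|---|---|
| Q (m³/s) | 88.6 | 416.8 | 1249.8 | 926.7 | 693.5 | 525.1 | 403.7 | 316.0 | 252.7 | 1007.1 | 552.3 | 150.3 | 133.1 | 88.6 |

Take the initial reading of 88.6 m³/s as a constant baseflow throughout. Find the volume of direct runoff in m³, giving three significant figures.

Direct-runoff ordinates (Q − Q_b): 0.0, 328.2, 1161.2, 838.1, 604.9, 436.5, 315.1, 227.4, 164.1, 918.5, 463.7, 61.7, 44.5, 0.0 m³/s.
ΣQ_DR = 5564 m³/s.
With Δt = 1.5 h = 5400 s, V = ΣQ_DR · Δt = 5564 × 5400 = 3.00 × 10^7 m³.

V ≈ 3.00 × 10^7 m³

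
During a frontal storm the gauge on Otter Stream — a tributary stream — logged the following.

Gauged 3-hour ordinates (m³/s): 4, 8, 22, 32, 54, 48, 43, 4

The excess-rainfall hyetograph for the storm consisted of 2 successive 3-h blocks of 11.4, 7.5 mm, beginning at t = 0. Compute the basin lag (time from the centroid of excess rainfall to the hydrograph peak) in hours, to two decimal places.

t_L ≈ 9.31 h

Centroid of excess rainfall: t_c = Σ P_i·t̄_i / ΣP_i = 2.6905 h (block centres at 1.5, 4.5 h).
Hydrograph peak occurs at t = 12 h, so basin lag t_L = 12 − 2.6905 = 9.31 h.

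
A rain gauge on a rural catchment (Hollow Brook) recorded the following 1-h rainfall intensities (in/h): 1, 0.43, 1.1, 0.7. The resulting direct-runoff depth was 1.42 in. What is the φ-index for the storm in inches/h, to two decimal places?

φ ≈ 0.46 in/h

Only the 3 blocks with intensity above φ contribute runoff: 1, 1.1, 0.7 in/h.
Σ(I−φ)·Δt = d  ⇒  (1+1.1+0.7 − 3φ)·1 = 1.42
φ = (2.800 − 1.42/1) / 3 = 0.46 in/h.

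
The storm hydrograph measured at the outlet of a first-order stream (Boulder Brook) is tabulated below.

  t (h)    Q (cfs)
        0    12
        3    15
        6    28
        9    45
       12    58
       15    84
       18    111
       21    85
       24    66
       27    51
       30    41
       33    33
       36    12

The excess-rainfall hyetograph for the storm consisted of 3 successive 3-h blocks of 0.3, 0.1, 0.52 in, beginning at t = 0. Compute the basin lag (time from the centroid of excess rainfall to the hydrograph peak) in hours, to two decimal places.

t_L ≈ 12.78 h

Centroid of excess rainfall: t_c = Σ P_i·t̄_i / ΣP_i = 5.2174 h (block centres at 1.5, 4.5, 7.5 h).
Hydrograph peak occurs at t = 18 h, so basin lag t_L = 18 − 5.2174 = 12.78 h.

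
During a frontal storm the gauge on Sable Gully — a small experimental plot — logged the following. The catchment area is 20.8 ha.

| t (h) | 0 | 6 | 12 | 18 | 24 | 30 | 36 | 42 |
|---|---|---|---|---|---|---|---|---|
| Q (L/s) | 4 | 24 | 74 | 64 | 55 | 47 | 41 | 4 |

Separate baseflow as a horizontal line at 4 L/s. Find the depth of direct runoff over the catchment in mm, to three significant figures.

Direct runoff: 0.0, 20.0, 70.0, 60.0, 51.0, 43.0, 37.0, 0.0 L/s; ΣQ_DR = 281.0 L/s.
V = ΣQ_DR · Δt = 281.0 × 21600 s = 6.070 × 10^6 L.
Over A = 20.8 ha, depth = V / A = 29.2 mm.

d ≈ 29.2 mm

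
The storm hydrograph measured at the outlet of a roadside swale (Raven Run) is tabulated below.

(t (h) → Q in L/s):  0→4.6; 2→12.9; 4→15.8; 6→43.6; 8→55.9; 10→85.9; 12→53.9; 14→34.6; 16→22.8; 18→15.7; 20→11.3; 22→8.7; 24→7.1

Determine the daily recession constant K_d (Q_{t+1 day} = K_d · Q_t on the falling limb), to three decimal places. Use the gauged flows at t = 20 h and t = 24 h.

K_d ≈ 0.062

Between t = 20 h and t = 24 h the flow falls from 11.3 to 7.1 L/s over 2×2 h = 4 h.
Per-interval ratio K = (7.1/11.3)^(1/2) = 0.7927; K_d = K^(24/2) = 0.062.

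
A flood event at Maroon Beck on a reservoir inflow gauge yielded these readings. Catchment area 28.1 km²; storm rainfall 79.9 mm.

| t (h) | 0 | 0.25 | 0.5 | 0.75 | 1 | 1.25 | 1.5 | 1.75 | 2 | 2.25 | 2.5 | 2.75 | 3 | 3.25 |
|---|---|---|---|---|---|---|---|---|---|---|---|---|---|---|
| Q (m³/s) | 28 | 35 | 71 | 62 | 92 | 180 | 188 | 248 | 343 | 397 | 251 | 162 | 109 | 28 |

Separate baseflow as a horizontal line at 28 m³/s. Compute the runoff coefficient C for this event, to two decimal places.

C ≈ 0.72

ΣQ_DR = 1802 m³/s; V = ΣQ_DR·Δt = 1.622 × 10^6 m³.
Runoff depth d = V / A = 57.72 mm.
C = d / P = 57.72 / 79.9 = 0.72.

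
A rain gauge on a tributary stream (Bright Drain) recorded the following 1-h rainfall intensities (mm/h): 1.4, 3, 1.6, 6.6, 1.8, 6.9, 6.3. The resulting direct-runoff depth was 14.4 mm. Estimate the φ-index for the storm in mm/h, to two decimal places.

Only the 4 blocks with intensity above φ contribute runoff: 3, 6.6, 6.9, 6.3 mm/h.
Σ(I−φ)·Δt = d  ⇒  (3+6.6+6.9+6.3 − 4φ)·1 = 14.4
φ = (22.80 − 14.4/1) / 4 = 2.10 mm/h.

φ ≈ 2.10 mm/h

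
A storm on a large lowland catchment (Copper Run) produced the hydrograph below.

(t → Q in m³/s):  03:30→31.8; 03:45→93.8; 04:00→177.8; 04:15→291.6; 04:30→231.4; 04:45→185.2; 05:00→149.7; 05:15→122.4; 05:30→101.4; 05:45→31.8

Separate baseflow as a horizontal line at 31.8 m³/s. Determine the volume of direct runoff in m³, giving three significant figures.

V ≈ 9.89 × 10^5 m³

Direct-runoff ordinates (Q − Q_b): 0.0, 62.0, 146.0, 259.8, 199.6, 153.4, 117.9, 90.6, 69.6, 0.0 m³/s.
ΣQ_DR = 1099 m³/s.
With Δt = 0.25 h = 900 s, V = ΣQ_DR · Δt = 1099 × 900 = 9.89 × 10^5 m³.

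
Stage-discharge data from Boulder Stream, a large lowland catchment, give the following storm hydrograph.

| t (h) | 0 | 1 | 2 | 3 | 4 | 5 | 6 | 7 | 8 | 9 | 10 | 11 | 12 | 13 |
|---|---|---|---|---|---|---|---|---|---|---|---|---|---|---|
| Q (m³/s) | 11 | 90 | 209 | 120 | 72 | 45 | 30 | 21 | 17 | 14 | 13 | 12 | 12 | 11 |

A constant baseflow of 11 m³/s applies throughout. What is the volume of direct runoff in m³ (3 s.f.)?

Direct-runoff ordinates (Q − Q_b): 0.0, 79.0, 198.0, 109.0, 61.0, 34.0, 19.0, 10.0, 6.0, 3.0, 2.0, 1.0, 1.0, 0.0 m³/s.
ΣQ_DR = 523.0 m³/s.
With Δt = 1 h = 3600 s, V = ΣQ_DR · Δt = 523.0 × 3600 = 1.88 × 10^6 m³.

V ≈ 1.88 × 10^6 m³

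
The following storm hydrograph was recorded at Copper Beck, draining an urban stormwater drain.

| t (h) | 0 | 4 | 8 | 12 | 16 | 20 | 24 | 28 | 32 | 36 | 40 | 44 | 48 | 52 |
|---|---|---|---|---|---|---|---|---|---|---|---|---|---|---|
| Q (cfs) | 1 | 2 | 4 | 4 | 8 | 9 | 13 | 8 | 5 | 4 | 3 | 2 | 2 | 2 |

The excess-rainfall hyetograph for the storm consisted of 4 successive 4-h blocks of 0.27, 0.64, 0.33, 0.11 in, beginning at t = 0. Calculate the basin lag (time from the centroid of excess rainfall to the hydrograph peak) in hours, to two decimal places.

Centroid of excess rainfall: t_c = Σ P_i·t̄_i / ΣP_i = 6.8296 h (block centres at 2, 6, 10, 14 h).
Hydrograph peak occurs at t = 24 h, so basin lag t_L = 24 − 6.8296 = 17.17 h.

t_L ≈ 17.17 h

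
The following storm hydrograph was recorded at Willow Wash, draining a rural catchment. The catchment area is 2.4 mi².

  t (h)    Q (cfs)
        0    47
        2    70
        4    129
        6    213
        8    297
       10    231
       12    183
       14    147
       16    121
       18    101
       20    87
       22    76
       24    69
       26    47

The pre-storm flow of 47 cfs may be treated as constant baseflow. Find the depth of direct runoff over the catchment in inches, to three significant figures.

d ≈ 1.50 in

Direct runoff: 0.0, 23.0, 82.0, 166.0, 250.0, 184.0, 136.0, 100.0, 74.0, 54.0, 40.0, 29.0, 22.0, 0.0 cfs; ΣQ_DR = 1160 cfs.
V = ΣQ_DR · Δt = 1160 × 7200 s = 8.352 × 10^6 ft³.
Over A = 2.4 mi², depth = V / A = 1.50 in.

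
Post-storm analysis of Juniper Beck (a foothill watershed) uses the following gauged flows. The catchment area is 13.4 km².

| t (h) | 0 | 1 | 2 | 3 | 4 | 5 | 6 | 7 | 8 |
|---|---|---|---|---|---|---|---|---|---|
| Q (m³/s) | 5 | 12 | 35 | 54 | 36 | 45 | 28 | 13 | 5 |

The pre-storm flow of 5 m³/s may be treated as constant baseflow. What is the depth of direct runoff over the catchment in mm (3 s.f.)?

d ≈ 50.5 mm

Direct runoff: 0.0, 7.0, 30.0, 49.0, 31.0, 40.0, 23.0, 8.0, 0.0 m³/s; ΣQ_DR = 188.0 m³/s.
V = ΣQ_DR · Δt = 188.0 × 3600 s = 6.768 × 10^5 m³.
Over A = 13.4 km², depth = V / A = 50.5 mm.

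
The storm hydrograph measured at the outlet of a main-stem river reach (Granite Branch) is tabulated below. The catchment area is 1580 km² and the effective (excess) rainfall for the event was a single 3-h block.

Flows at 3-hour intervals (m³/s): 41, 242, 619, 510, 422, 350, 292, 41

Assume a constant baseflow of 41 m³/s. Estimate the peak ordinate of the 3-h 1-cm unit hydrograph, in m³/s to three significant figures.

Direct runoff: 0.0, 201.0, 578.0, 469.0, 381.0, 309.0, 251.0, 0.0 m³/s; ΣQ_DR = 2189 m³/s, peak = 578.0 m³/s.
Runoff depth d = ΣQ_DR·Δt / A = 2189 × 10800 / (1580 km²) = 14.96 mm.
The 1-cm UH is the DRH scaled by (10 mm)/d, so U_p = 578.0 × 10/14.96 = 386 m³/s.

U_p ≈ 386 m³/s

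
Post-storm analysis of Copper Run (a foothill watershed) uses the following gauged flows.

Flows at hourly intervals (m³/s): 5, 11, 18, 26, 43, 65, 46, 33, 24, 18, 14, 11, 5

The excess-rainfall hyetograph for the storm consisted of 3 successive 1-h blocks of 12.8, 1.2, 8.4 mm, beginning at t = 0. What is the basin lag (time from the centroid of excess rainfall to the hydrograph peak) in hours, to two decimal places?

Centroid of excess rainfall: t_c = Σ P_i·t̄_i / ΣP_i = 1.3036 h (block centres at 0.5, 1.5, 2.5 h).
Hydrograph peak occurs at t = 5 h, so basin lag t_L = 5 − 1.3036 = 3.70 h.

t_L ≈ 3.70 h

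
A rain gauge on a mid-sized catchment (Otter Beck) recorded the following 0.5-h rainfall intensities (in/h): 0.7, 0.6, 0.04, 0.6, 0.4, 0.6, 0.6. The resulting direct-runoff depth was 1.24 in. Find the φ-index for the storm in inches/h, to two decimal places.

φ ≈ 0.17 in/h

Only the 6 blocks with intensity above φ contribute runoff: 0.7, 0.6, 0.6, 0.4, 0.6, 0.6 in/h.
Σ(I−φ)·Δt = d  ⇒  (0.7+0.6+0.6+0.4+0.6+0.6 − 6φ)·0.5 = 1.24
φ = (3.500 − 1.24/0.5) / 6 = 0.17 in/h.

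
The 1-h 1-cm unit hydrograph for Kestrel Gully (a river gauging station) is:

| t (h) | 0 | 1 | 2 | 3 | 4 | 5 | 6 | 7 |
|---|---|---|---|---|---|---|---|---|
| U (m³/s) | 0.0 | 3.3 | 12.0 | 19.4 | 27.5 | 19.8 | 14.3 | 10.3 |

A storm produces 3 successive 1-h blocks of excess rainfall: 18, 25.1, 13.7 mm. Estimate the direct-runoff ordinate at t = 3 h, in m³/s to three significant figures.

By discrete convolution, Q_j = Σ (P_i / 10 mm) · U_{j−i}.
At t = 3 h (j=3): Q = (18/10)·19.4 + (25.1/10)·12.0 + (13.7/10)·3.3 = 69.6 m³/s.

Q ≈ 69.6 m³/s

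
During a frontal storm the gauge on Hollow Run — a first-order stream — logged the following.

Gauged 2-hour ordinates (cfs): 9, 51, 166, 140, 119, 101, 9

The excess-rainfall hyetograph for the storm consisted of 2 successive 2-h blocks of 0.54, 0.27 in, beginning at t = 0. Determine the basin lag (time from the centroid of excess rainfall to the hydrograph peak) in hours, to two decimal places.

t_L ≈ 2.33 h

Centroid of excess rainfall: t_c = Σ P_i·t̄_i / ΣP_i = 1.6667 h (block centres at 1, 3 h).
Hydrograph peak occurs at t = 4 h, so basin lag t_L = 4 − 1.6667 = 2.33 h.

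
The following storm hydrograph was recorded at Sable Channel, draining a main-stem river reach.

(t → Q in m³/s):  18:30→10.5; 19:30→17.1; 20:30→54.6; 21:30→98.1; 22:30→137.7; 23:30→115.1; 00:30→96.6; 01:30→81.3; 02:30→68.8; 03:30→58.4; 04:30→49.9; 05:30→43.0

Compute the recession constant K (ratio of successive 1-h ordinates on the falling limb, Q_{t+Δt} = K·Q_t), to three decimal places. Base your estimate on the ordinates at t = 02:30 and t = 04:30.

K ≈ 0.852

Using the recession-limb readings at t = 02:30 and t = 04:30: Q falls from 68.8 to 49.9 m³/s over 2 intervals.
K = (Q₂/Q₁)^(1/2) = (49.9/68.8)^(1/2) = 0.852.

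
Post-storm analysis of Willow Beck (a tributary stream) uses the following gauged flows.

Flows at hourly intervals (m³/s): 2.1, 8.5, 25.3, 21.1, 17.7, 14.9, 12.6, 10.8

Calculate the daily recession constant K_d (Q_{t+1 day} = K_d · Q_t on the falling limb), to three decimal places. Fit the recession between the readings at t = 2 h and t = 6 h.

Between t = 2 h and t = 6 h the flow falls from 25.3 to 12.6 m³/s over 4×1 h = 4 h.
Per-interval ratio K = (12.6/25.3)^(1/4) = 0.8401; K_d = K^(24/1) = 0.015.

K_d ≈ 0.015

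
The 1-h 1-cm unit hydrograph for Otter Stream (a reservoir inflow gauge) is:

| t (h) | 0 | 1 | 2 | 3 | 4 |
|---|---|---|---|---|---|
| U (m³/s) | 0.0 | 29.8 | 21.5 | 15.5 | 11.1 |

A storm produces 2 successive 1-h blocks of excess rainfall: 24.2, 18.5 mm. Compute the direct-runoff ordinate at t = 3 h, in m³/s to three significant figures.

By discrete convolution, Q_j = Σ (P_i / 10 mm) · U_{j−i}.
At t = 3 h (j=3): Q = (24.2/10)·15.5 + (18.5/10)·21.5 = 77.3 m³/s.

Q ≈ 77.3 m³/s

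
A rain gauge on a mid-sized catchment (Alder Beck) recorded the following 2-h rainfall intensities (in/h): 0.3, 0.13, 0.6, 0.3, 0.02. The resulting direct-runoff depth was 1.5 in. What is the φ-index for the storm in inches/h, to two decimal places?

φ ≈ 0.15 in/h

Only the 3 blocks with intensity above φ contribute runoff: 0.3, 0.6, 0.3 in/h.
Σ(I−φ)·Δt = d  ⇒  (0.3+0.6+0.3 − 3φ)·2 = 1.5
φ = (1.200 − 1.5/2) / 3 = 0.15 in/h.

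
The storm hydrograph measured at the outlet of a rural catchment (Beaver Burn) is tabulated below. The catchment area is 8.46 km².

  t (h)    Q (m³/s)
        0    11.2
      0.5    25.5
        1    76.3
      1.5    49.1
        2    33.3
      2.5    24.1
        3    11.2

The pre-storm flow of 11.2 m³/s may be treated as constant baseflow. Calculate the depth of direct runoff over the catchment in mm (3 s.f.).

Direct runoff: 0.0, 14.3, 65.1, 37.9, 22.1, 12.9, 0.0 m³/s; ΣQ_DR = 152.3 m³/s.
V = ΣQ_DR · Δt = 152.3 × 1800 s = 2.741 × 10^5 m³.
Over A = 8.46 km², depth = V / A = 32.4 mm.

d ≈ 32.4 mm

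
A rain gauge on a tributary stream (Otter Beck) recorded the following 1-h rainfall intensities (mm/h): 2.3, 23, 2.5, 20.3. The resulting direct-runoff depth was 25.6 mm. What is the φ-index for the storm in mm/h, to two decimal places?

Only the 2 blocks with intensity above φ contribute runoff: 23, 20.3 mm/h.
Σ(I−φ)·Δt = d  ⇒  (23+20.3 − 2φ)·1 = 25.6
φ = (43.30 − 25.6/1) / 2 = 8.85 mm/h.

φ ≈ 8.85 mm/h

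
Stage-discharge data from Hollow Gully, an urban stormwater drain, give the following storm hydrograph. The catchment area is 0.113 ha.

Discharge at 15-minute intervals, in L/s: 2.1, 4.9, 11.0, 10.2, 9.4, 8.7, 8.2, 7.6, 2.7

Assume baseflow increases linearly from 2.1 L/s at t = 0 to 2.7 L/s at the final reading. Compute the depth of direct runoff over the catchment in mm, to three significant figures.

d ≈ 34.4 mm

Direct runoff: 0.00, 2.73, 8.75, 7.88, 7.00, 6.22, 5.65, 4.97, 0.00 L/s; ΣQ_DR = 43.20 L/s.
V = ΣQ_DR · Δt = 43.20 × 900 s = 38880 L.
Over A = 0.113 ha, depth = V / A = 34.4 mm.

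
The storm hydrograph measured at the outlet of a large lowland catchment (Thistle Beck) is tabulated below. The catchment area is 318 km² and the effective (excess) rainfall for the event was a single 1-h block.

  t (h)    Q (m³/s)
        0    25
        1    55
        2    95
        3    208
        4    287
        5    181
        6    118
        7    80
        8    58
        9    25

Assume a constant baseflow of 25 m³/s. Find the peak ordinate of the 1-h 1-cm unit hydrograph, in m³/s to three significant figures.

U_p ≈ 262 m³/s

Direct runoff: 0.0, 30.0, 70.0, 183.0, 262.0, 156.0, 93.0, 55.0, 33.0, 0.0 m³/s; ΣQ_DR = 882.0 m³/s, peak = 262.0 m³/s.
Runoff depth d = ΣQ_DR·Δt / A = 882.0 × 3600 / (318 km²) = 9.985 mm.
The 1-cm UH is the DRH scaled by (10 mm)/d, so U_p = 262.0 × 10/9.985 = 262 m³/s.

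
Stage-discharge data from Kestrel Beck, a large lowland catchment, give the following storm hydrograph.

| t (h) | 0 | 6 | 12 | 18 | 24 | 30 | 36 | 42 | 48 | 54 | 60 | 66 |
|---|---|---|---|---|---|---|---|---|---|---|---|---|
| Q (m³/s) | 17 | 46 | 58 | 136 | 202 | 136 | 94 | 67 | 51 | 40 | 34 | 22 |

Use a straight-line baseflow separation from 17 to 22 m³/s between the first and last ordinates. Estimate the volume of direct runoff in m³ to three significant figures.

V ≈ 1.45 × 10^7 m³

Direct-runoff ordinates (Q − Q_b): 0.00, 28.55, 40.09, 117.64, 183.18, 116.73, 74.27, 46.82, 30.36, 18.91, 12.45, 0.00 m³/s.
ΣQ_DR = 669.0 m³/s.
With Δt = 6 h = 21600 s, V = ΣQ_DR · Δt = 669.0 × 21600 = 1.45 × 10^7 m³.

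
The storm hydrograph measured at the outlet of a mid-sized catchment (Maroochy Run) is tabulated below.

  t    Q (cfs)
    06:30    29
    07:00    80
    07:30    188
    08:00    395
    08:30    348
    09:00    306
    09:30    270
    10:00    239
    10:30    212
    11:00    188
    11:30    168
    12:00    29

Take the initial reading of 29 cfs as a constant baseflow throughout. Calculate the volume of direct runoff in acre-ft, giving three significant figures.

V ≈ 86.9 acre-ft

Direct-runoff ordinates (Q − Q_b): 0.0, 51.0, 159.0, 366.0, 319.0, 277.0, 241.0, 210.0, 183.0, 159.0, 139.0, 0.0 cfs.
ΣQ_DR = 2104 cfs.
With Δt = 0.5 h = 1800 s, V = ΣQ_DR · Δt = 2104 × 1800 = 3.79 × 10^6 ft³ = 86.9 acre-ft.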